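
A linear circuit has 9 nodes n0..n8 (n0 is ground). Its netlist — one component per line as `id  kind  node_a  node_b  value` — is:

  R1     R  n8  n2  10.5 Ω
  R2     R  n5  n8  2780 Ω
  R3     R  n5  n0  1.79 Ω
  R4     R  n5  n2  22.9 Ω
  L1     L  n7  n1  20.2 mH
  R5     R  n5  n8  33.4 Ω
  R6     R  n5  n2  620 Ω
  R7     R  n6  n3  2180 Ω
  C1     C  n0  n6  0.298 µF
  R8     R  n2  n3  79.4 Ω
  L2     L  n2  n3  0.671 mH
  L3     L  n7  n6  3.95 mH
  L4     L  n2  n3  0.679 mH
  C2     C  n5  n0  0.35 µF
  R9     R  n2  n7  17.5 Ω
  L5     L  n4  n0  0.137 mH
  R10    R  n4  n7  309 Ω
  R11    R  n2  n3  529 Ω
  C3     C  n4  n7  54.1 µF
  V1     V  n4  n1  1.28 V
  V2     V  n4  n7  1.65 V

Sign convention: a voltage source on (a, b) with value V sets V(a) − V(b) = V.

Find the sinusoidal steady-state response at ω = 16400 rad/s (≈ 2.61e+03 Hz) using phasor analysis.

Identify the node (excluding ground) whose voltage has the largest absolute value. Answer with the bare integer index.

Element admittances at ω=16400 rad/s:
  Y(R1) = 0.09524+0.000j S between n8,n2
  Y(R2) = 0.0003597+0.000j S between n5,n8
  Y(R3) = 0.5587+0.000j S between n5,n0
  Y(R4) = 0.04367+0.000j S between n5,n2
  Y(L1) = 0.000-0.003019j S between n7,n1
  Y(R5) = 0.02994+0.000j S between n5,n8
  Y(R6) = 0.001613+0.000j S between n5,n2
  Y(R7) = 0.0004587+0.000j S between n6,n3
  Y(C1) = 0.000+0.004887j S between n0,n6
  Y(R8) = 0.01259+0.000j S between n2,n3
  Y(L2) = 0.000-0.09087j S between n2,n3
  Y(L3) = 0.000-0.01544j S between n7,n6
  Y(L4) = 0.000-0.08980j S between n2,n3
  Y(C2) = 0.000+0.005740j S between n5,n0
  Y(R9) = 0.05714+0.000j S between n2,n7
  Y(L5) = 0.000-0.4451j S between n4,n0
  Y(R10) = 0.003236+0.000j S between n4,n7
  Y(R11) = 0.001890+0.000j S between n2,n3
  Y(C3) = 0.000+0.8872j S between n4,n7
  V1: constraint V(n4)−V(n1) = 1.28
  V2: constraint V(n4)−V(n7) = 1.65
Assemble and solve the 10×10 MNA system:
  V(n1)=-1.299+0.1140j  V(n2)=-0.8147+0.05639j  V(n3)=-0.8155+0.05234j  V(n4)=-0.01915+0.1140j  V(n5)=-0.08865+0.006952j  V(n6)=-2.434+0.2372j  V(n7)=-1.669+0.1140j  V(n8)=-0.6395+0.04446j
  i(V1)=0.000-0.001117j  i(V2)=-0.05607-1.471j

6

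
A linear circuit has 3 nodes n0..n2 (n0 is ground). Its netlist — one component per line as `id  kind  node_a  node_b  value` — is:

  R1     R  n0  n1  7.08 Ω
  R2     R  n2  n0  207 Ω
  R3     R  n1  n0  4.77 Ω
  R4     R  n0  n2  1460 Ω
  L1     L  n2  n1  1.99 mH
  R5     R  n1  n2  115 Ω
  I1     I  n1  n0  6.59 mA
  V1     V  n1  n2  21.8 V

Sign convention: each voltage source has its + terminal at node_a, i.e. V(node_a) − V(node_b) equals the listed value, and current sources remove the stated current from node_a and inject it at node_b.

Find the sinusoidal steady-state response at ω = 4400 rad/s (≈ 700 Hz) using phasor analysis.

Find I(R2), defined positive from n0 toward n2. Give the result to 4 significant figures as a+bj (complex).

MNA unknowns: 2 node voltages V₁..V_2 plus 1 source current (V1)
R1: Y=0.1412+0.000j on G[0,1]
R2: Y=0.004831+0.000j on G[2,0]
R3: Y=0.2096+0.000j on G[1,0]
R4: Y=0.0006849+0.000j on G[0,2]
L1: Y=0.000-0.1142j on G[2,1]
R5: Y=0.008696+0.000j on G[1,2]
I1: z[1]−=0.00659, z[0]+=0.00659
V1: row V1−V2=21.8, i_V1 at 1,2
solve → V1=0.3189+0.000j, V2=-21.48+0.000j
aux → i_V1=-0.3081+2.490j

0.1038+0.000j A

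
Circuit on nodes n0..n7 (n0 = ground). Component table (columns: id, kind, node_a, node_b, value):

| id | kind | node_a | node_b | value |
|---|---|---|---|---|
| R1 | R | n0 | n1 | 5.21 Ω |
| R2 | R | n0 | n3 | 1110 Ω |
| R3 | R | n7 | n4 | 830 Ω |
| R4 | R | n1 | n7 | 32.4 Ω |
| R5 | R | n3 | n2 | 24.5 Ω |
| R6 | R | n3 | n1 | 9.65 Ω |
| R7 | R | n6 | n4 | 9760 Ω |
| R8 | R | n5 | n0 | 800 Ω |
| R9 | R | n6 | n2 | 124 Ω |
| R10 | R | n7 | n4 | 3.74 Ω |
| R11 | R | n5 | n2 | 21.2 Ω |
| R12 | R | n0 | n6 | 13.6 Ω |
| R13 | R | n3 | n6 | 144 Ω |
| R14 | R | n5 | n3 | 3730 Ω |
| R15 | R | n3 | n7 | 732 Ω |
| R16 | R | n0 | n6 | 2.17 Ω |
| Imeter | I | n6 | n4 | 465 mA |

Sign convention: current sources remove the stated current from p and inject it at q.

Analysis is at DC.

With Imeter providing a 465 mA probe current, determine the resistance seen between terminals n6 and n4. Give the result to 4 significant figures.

R_eq = 41.02 Ω

Element admittances at DC:
  Y(R1) = 0.1919 S between n0,n1
  Y(R2) = 0.0009009 S between n0,n3
  Y(R3) = 0.001205 S between n7,n4
  Y(R4) = 0.03086 S between n1,n7
  Y(R5) = 0.04082 S between n3,n2
  Y(R6) = 0.1036 S between n3,n1
  Y(R7) = 0.0001025 S between n6,n4
  Y(R8) = 0.001250 S between n5,n0
  Y(R9) = 0.008065 S between n6,n2
  Y(R10) = 0.2674 S between n7,n4
  Y(R11) = 0.04717 S between n5,n2
  Y(R12) = 0.07353 S between n0,n6
  Y(R13) = 0.006944 S between n3,n6
  Y(R14) = 0.0002681 S between n5,n3
  Y(R15) = 0.001366 S between n3,n7
  Y(R16) = 0.4608 S between n0,n6
  Imeter: injects 0.465 A into n4 (from n6)
Assemble and solve the 7×7 MNA system:
  V(n1)=2.197  V(n2)=1.495  V(n3)=1.989  V(n4)=18.28  V(n5)=1.459  V(n6)=-0.7958  V(n7)=16.55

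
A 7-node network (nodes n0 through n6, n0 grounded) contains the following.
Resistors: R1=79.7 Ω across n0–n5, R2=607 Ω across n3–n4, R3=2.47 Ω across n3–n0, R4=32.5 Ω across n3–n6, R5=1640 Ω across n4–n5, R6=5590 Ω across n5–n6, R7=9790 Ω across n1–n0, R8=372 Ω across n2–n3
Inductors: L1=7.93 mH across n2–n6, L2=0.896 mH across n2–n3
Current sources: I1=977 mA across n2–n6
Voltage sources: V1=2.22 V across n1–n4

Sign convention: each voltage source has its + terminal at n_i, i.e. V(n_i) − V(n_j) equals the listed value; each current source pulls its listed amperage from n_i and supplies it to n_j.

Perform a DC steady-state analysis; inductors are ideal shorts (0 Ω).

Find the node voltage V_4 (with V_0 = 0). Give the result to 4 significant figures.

-0.09754 V

Apply KCL at each of the 6 non-ground nodes and solve the resulting linear system.
Node n1: branches {R7, V1} → V_1 = 2.122
Node n2: branches {L1, L2, I1, R8} → V_2 = -0.0003971
Node n3: branches {R2, R3, R4, L2, R8} → V_3 = -0.0003971
Node n4: branches {R2, R5, V1} → V_4 = -0.09754
Node n5: branches {R1, R5, R6} → V_5 = -0.004465
Node n6: branches {R4, R6, L1, I1} → V_6 = -0.0003971
Source currents: i(L1)=-0.9770, i(L2)=-7.278e-07, i(V1)=-0.0002168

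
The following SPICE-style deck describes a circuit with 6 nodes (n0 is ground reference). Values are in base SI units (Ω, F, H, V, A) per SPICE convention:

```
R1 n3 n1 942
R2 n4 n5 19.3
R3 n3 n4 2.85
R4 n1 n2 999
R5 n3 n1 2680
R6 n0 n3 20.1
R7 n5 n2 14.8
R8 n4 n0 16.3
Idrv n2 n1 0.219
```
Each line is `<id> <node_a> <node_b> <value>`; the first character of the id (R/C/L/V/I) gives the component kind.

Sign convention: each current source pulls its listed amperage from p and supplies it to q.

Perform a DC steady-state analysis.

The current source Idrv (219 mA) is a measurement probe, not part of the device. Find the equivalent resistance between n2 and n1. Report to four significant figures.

R_eq = 423.0 Ω

Element admittances at DC:
  Y(R1) = 0.001062 S between n3,n1
  Y(R2) = 0.05181 S between n4,n5
  Y(R3) = 0.3509 S between n3,n4
  Y(R4) = 0.001001 S between n1,n2
  Y(R5) = 0.0003731 S between n3,n1
  Y(R6) = 0.04975 S between n0,n3
  Y(R7) = 0.06757 S between n5,n2
  Y(R8) = 0.06135 S between n4,n0
  Idrv: injects 0.219 A into n1 (from n2)
Assemble and solve the 5×5 MNA system:
  V(n1)=88.19  V(n2)=-4.455  V(n3)=0.1843  V(n4)=-0.1494  V(n5)=-2.586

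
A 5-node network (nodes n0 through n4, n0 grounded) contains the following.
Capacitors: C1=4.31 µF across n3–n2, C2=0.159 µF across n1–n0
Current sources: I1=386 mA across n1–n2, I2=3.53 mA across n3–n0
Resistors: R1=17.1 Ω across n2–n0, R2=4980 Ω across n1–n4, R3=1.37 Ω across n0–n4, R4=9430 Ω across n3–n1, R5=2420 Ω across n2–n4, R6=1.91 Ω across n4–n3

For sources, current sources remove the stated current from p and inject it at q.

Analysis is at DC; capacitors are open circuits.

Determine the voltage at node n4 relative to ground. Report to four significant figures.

-0.5296 V

Element admittances at DC:
  Y(C1) = 0.000 S between n3,n2
  I1: injects 0.386 A into n2 (from n1)
  Y(R1) = 0.05848 S between n2,n0
  Y(R2) = 0.0002008 S between n1,n4
  Y(C2) = 0.000 S between n1,n0
  Y(R3) = 0.7299 S between n0,n4
  Y(R4) = 0.0001060 S between n3,n1
  Y(R5) = 0.0004132 S between n2,n4
  Y(R6) = 0.5236 S between n4,n3
  I2: injects 0.00353 A into n0 (from n3)
Assemble and solve the 4×4 MNA system:
  V(n1)=-1259  V(n2)=6.551  V(n3)=-0.7911  V(n4)=-0.5296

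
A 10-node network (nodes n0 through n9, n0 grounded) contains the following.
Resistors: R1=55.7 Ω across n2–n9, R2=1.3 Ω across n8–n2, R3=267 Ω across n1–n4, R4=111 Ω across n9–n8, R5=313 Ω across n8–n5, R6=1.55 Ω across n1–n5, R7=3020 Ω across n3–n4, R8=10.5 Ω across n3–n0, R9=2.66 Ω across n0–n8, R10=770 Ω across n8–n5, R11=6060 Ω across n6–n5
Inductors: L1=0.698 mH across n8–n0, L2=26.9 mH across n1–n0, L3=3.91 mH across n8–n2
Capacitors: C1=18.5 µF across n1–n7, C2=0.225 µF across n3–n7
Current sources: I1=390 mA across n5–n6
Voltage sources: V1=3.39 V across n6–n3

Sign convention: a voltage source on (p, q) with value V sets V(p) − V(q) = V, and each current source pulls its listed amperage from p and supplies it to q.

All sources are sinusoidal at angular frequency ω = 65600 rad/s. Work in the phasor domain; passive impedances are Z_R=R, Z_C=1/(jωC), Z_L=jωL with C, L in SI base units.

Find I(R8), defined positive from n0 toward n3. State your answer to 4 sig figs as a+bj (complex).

-0.02444+0.1087j A

Apply KCL at each of the 9 non-ground nodes and solve the resulting linear system.
Node n1: branches {R3, L2, R6, C1} → V_1 = -7.991+23.62j
Node n2: branches {R1, R2, L3} → V_2 = -0.1163+0.2703j
Node n3: branches {R7, R8, C2, V1} → V_3 = 0.2566-1.141j
Node n4: branches {R3, R7} → V_4 = -7.321+21.61j
Node n5: branches {R5, R6, I1, R10, R11} → V_5 = -8.534+23.45j
Node n6: branches {I1, R11, V1} → V_6 = 3.647-1.141j
Node n7: branches {C1, C2} → V_7 = -7.892+23.32j
Node n8: branches {L1, R2, R4, L3, R5, R9, R10} → V_8 = -0.1163+0.2703j
Node n9: branches {R1, R4} → V_9 = -0.1163+0.2703j
Source currents: i(V1)=0.3880+0.004058j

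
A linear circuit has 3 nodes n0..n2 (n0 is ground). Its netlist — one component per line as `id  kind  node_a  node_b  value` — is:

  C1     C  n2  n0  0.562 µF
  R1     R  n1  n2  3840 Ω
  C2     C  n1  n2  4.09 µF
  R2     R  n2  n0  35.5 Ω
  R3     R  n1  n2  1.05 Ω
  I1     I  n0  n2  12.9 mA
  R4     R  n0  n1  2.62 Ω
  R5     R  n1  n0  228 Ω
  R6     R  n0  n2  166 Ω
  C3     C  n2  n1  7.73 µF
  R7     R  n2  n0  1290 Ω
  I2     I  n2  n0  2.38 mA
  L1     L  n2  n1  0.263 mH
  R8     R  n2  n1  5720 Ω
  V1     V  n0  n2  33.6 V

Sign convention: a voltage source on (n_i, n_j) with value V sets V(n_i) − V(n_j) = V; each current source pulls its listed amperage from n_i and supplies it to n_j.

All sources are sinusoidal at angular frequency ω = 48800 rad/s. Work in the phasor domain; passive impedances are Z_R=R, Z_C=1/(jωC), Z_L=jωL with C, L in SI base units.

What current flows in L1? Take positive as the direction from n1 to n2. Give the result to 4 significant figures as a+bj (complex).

MNA unknowns: 2 node voltages V₁..V_2 plus 1 source current (V1)
C1: Y=0.000+0.02743j on G[2,0]
R1: Y=0.0002604+0.000j on G[1,2]
C2: Y=0.000+0.1996j on G[1,2]
R2: Y=0.02817+0.000j on G[2,0]
R3: Y=0.9524+0.000j on G[1,2]
I1: z[0]−=0.0129, z[2]+=0.0129
R4: Y=0.3817+0.000j on G[0,1]
R5: Y=0.004386+0.000j on G[1,0]
R6: Y=0.006024+0.000j on G[0,2]
C3: Y=0.000+0.3772j on G[2,1]
R7: Y=0.0007752+0.000j on G[2,0]
I2: z[2]−=0.00238, z[0]+=0.00238
L1: Y=0.000-0.07792j on G[2,1]
R8: Y=0.0001748+0.000j on G[2,1]
V1: row V0−V2=33.6, i_V1 at 0,2
solve → V1=-25.09-3.170j, V2=-33.60+0.000j
aux → i_V1=-10.87-2.145j

-0.2470-0.6629j A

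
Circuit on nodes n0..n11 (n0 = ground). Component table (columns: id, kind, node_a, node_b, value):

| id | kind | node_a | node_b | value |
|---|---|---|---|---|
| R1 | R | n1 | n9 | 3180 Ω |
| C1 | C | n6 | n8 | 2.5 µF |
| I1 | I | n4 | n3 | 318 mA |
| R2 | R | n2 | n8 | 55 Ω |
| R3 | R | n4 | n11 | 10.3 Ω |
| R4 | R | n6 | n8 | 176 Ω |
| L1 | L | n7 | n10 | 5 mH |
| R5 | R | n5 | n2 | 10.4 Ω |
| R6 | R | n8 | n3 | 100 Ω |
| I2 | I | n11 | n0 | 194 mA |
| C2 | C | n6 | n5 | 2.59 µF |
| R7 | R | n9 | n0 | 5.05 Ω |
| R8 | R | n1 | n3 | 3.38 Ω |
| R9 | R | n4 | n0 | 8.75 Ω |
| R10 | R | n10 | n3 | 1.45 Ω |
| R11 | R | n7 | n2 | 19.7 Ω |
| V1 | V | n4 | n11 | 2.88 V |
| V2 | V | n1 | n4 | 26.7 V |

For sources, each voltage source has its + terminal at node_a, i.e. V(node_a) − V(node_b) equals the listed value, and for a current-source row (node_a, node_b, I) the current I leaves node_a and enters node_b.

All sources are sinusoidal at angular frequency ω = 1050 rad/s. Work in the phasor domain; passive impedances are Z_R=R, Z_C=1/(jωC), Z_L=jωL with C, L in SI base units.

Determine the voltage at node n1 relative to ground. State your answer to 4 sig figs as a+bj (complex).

24.93+0.000j V

Element admittances at ω=1050 rad/s:
  Y(R1) = 0.0003145+0.000j S between n1,n9
  Y(C1) = 0.000+0.002625j S between n6,n8
  I1: injects 0.318 A into n3 (from n4)
  Y(R2) = 0.01818+0.000j S between n2,n8
  Y(R3) = 0.09709+0.000j S between n4,n11
  Y(R4) = 0.005682+0.000j S between n6,n8
  Y(L1) = 0.000-0.1905j S between n7,n10
  Y(R5) = 0.09615+0.000j S between n5,n2
  Y(R6) = 0.01000+0.000j S between n8,n3
  I2: injects 0.194 A into n0 (from n11)
  Y(C2) = 0.000+0.002720j S between n6,n5
  Y(R7) = 0.1980+0.000j S between n9,n0
  Y(R8) = 0.2959+0.000j S between n1,n3
  Y(R9) = 0.1143+0.000j S between n4,n0
  Y(R10) = 0.6897+0.000j S between n10,n3
  Y(R11) = 0.05076+0.000j S between n7,n2
  V1: constraint V(n4)−V(n11) = 2.88
  V2: constraint V(n1)−V(n4) = 26.7
Assemble and solve the 13×13 MNA system:
  V(n1)=24.93+0.000j  V(n2)=26.01+0.000j  V(n3)=26.01+0.000j  V(n4)=-1.766+0.000j  V(n5)=26.01+0.000j  V(n6)=26.01+0.000j  V(n7)=26.01+0.000j  V(n8)=26.01+0.000j  V(n9)=0.03953+0.000j  V(n10)=26.01+0.000j  V(n11)=-4.646+0.000j
  i(V1)=-0.08561+0.000j  i(V2)=0.3102+0.000j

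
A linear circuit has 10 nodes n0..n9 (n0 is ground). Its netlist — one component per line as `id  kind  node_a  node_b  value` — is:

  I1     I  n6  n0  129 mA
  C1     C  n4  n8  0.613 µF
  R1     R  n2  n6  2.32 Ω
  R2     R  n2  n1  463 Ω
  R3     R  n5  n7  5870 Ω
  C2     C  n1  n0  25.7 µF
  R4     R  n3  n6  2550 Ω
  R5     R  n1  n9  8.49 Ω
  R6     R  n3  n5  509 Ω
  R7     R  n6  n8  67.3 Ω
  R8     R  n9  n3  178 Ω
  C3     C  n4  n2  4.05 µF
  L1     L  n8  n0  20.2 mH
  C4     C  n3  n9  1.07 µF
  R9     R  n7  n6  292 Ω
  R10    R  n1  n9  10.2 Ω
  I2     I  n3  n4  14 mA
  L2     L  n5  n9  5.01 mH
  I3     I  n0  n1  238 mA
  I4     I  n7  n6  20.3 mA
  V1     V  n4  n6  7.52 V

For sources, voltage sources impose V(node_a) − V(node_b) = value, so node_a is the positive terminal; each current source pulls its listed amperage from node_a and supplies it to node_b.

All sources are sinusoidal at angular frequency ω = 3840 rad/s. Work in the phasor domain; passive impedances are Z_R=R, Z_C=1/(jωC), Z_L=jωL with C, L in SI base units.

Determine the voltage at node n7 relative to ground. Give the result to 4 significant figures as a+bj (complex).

Element admittances at ω=3840 rad/s:
  I1: injects 0.129 A into n0 (from n6)
  Y(C1) = 0.000+0.002354j S between n4,n8
  Y(R1) = 0.4310+0.000j S between n2,n6
  Y(R2) = 0.002160+0.000j S between n2,n1
  Y(R3) = 0.0001704+0.000j S between n5,n7
  Y(C2) = 0.000+0.09869j S between n1,n0
  Y(R4) = 0.0003922+0.000j S between n3,n6
  Y(R5) = 0.1178+0.000j S between n1,n9
  Y(R6) = 0.001965+0.000j S between n3,n5
  Y(R7) = 0.01486+0.000j S between n6,n8
  Y(R8) = 0.005618+0.000j S between n9,n3
  Y(C3) = 0.000+0.01555j S between n4,n2
  Y(L1) = 0.000-0.01289j S between n8,n0
  Y(C4) = 0.000+0.004109j S between n3,n9
  Y(R9) = 0.003425+0.000j S between n7,n6
  Y(R10) = 0.09804+0.000j S between n1,n9
  I2: injects 0.014 A into n4 (from n3)
  Y(L2) = 0.000-0.05198j S between n5,n9
  I3: injects 0.238 A into n1 (from n0)
  I4: injects 0.0203 A into n6 (from n7)
  V1: constraint V(n4)−V(n6) = 7.52
Assemble and solve the 10×10 MNA system:
  V(n1)=-0.1250-2.072j  V(n2)=-7.234-6.472j  V(n3)=-1.979-1.430j  V(n4)=0.2400-6.764j  V(n5)=-0.2238-2.192j  V(n6)=-7.280-6.764j  V(n7)=-12.59-6.547j  V(n8)=-0.9570-7.405j  V(n9)=-0.2093-2.085j
  i(V1)=0.01097-0.1191j

-12.59-6.547j V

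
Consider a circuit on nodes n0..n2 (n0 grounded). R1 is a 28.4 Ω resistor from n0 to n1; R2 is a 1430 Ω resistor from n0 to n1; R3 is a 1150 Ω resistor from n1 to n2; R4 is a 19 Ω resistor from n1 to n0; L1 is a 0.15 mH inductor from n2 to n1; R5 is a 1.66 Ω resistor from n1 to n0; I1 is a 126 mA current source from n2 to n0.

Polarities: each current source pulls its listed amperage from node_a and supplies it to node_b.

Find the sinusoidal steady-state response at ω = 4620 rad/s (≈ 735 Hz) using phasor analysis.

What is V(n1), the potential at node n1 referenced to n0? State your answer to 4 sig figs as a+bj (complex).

Apply KCL at each of the 2 non-ground nodes and solve the resulting linear system.
Node n1: branches {R1, R2, R3, R4, L1, R5} → V_1 = -0.1824+0.000j
Node n2: branches {R3, L1, I1} → V_2 = -0.1824-0.08732j

-0.1824+0.000j V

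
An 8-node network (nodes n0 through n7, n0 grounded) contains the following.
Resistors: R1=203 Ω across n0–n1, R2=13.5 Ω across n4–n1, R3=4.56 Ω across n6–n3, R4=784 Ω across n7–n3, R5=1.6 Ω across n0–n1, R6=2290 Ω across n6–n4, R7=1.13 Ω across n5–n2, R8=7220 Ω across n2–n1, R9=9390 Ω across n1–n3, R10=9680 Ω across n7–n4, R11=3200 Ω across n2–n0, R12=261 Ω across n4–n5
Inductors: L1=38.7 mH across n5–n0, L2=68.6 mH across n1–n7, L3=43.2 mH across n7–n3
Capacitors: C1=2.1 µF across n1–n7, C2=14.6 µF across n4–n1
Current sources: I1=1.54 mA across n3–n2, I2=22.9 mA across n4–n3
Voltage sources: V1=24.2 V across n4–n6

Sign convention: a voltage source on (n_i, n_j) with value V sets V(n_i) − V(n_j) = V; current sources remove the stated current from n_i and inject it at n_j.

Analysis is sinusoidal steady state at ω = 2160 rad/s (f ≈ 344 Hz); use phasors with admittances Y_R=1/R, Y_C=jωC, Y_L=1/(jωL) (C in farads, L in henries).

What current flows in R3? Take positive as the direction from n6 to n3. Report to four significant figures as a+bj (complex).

MNA unknowns: 7 node voltages V₁..V_7 plus 1 source current (V1)
R1: Y=0.004926+0.000j on G[0,1]
R2: Y=0.07407+0.000j on G[4,1]
R3: Y=0.2193+0.000j on G[6,3]
R4: Y=0.001276+0.000j on G[7,3]
L1: Y=0.000-0.01196j on G[5,0]
C1: Y=0.000+0.004536j on G[1,7]
L2: Y=0.000-0.006749j on G[1,7]
R5: Y=0.6250+0.000j on G[0,1]
L3: Y=0.000-0.01072j on G[7,3]
R6: Y=0.0004367+0.000j on G[6,4]
R7: Y=0.8850+0.000j on G[5,2]
I1: z[3]−=0.00154, z[2]+=0.00154
R8: Y=0.0001385+0.000j on G[2,1]
R9: Y=0.0001065+0.000j on G[1,3]
C2: Y=0.000+0.03154j on G[4,1]
R10: Y=0.0001033+0.000j on G[7,4]
R11: Y=0.0003125+0.000j on G[2,0]
R12: Y=0.003831+0.000j on G[4,5]
I2: z[4]−=0.0229, z[3]+=0.0229
V1: row V4−V6=24.2, i_V1 at 4,6
solve → V1=-0.0004217+0.003163j, V2=0.1687+0.01779j, V3=-24.23-0.7040j, V4=-0.1595-0.5017j, V5=0.1670+0.01780j, V6=-24.36-0.5017j, V7=-20.10-0.8312j
aux → i_V1=-0.03841+0.04437j

-0.02785+0.04437j A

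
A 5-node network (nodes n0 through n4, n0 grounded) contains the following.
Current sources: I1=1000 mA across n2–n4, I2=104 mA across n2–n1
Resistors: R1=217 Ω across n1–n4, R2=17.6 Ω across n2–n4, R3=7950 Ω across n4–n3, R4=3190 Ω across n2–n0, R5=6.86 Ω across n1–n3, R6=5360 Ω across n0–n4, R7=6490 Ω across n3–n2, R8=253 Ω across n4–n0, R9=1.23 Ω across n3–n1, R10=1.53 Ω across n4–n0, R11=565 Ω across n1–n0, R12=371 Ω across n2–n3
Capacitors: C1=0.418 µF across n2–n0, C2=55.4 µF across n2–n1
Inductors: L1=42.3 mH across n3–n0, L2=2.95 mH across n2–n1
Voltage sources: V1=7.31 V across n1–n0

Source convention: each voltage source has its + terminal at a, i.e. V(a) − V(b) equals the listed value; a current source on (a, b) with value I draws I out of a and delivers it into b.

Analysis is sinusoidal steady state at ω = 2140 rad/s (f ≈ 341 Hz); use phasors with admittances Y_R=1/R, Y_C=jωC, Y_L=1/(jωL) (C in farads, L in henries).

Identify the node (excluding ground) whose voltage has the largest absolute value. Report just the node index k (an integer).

Element admittances at ω=2140 rad/s:
  I1: injects 1 A into n4 (from n2)
  Y(R1) = 0.004608+0.000j S between n1,n4
  Y(R2) = 0.05682+0.000j S between n2,n4
  Y(R3) = 0.0001258+0.000j S between n4,n3
  Y(C1) = 0.000+0.0008945j S between n2,n0
  Y(R4) = 0.0003135+0.000j S between n2,n0
  Y(R5) = 0.1458+0.000j S between n1,n3
  Y(R6) = 0.0001866+0.000j S between n0,n4
  I2: injects 0.104 A into n1 (from n2)
  Y(R7) = 0.0001541+0.000j S between n3,n2
  Y(L1) = 0.000-0.01105j S between n3,n0
  Y(R8) = 0.003953+0.000j S between n4,n0
  Y(R9) = 0.8130+0.000j S between n3,n1
  Y(R10) = 0.6536+0.000j S between n4,n0
  Y(R11) = 0.001770+0.000j S between n1,n0
  Y(L2) = 0.000-0.1584j S between n2,n1
  Y(R12) = 0.002695+0.000j S between n2,n3
  Y(C2) = 0.000+0.1186j S between n2,n1
  V1: constraint V(n1)−V(n0) = 7.31
Assemble and solve the 5×5 MNA system:
  V(n1)=7.310+0.000j  V(n2)=-9.624-12.00j  V(n3)=7.258+0.04769j  V(n4)=0.6781-0.9481j
  i(V1)=-0.4672+0.7161j

2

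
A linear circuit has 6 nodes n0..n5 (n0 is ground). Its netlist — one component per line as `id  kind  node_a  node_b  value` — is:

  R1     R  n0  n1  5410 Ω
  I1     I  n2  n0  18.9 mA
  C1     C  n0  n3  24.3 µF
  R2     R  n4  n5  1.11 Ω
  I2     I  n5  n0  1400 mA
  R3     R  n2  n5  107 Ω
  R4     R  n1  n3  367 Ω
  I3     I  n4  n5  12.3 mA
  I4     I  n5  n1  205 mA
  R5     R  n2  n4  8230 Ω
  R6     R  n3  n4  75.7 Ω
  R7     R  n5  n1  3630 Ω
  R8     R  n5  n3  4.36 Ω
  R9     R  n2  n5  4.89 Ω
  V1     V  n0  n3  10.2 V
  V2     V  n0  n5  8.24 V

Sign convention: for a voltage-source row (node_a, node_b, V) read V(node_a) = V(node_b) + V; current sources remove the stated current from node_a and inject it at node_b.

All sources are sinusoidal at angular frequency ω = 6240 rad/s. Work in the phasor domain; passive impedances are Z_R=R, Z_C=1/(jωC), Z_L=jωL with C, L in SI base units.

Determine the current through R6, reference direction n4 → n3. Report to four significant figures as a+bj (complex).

Apply KCL at each of the 5 non-ground nodes and solve the resulting linear system.
Node n1: branches {R1, R4, I4, R7} → V_1 = 54.92+0.000j
Node n2: branches {I1, R3, R5, R9} → V_2 = -8.328+0.000j
Node n3: branches {C1, R4, R6, R8, V1} → V_3 = -10.20+0.000j
Node n4: branches {R2, I3, R5, R6} → V_4 = -8.282+0.000j
Node n5: branches {R2, I2, R3, I3, I4, R7, R8, R9, V2} → V_5 = -8.240+0.000j
Source currents: i(V1)=-0.6523-1.547j, i(V2)=2.081+0.000j

0.02534+0.000j A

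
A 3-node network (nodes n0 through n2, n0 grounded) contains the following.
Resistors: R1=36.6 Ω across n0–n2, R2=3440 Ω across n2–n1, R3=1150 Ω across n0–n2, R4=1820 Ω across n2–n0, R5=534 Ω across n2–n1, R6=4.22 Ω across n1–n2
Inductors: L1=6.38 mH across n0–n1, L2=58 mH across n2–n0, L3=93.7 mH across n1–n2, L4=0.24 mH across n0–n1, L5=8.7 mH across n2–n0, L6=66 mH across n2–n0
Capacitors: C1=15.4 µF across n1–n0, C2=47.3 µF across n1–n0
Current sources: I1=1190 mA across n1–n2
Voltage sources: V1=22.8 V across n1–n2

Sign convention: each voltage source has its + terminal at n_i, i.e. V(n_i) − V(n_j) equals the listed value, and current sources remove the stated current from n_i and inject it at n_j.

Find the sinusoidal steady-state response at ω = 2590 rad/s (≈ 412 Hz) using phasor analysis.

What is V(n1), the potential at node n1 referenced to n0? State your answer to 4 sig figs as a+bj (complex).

MNA unknowns: 2 node voltages V₁..V_2 plus 1 source current (V1)
R1: Y=0.02732+0.000j on G[0,2]
L1: Y=0.000-0.06052j on G[0,1]
L2: Y=0.000-0.006657j on G[2,0]
R2: Y=0.0002907+0.000j on G[2,1]
L3: Y=0.000-0.004121j on G[1,2]
R3: Y=0.0008696+0.000j on G[0,2]
C1: Y=0.000+0.03989j on G[1,0]
L4: Y=0.000-1.609j on G[0,1]
C2: Y=0.000+0.1225j on G[1,0]
L5: Y=0.000-0.04438j on G[2,0]
I1: z[1]−=1.19, z[2]+=1.19
R4: Y=0.0005495+0.000j on G[2,0]
R5: Y=0.001873+0.000j on G[2,1]
R6: Y=0.2370+0.000j on G[1,2]
L6: Y=0.000-0.005850j on G[2,0]
V1: row V1−V2=22.8, i_V1 at 1,2
solve → V1=0.8368+0.4037j, V2=-21.96+0.4037j
aux → i_V1=-7.250+1.355j

0.8368+0.4037j V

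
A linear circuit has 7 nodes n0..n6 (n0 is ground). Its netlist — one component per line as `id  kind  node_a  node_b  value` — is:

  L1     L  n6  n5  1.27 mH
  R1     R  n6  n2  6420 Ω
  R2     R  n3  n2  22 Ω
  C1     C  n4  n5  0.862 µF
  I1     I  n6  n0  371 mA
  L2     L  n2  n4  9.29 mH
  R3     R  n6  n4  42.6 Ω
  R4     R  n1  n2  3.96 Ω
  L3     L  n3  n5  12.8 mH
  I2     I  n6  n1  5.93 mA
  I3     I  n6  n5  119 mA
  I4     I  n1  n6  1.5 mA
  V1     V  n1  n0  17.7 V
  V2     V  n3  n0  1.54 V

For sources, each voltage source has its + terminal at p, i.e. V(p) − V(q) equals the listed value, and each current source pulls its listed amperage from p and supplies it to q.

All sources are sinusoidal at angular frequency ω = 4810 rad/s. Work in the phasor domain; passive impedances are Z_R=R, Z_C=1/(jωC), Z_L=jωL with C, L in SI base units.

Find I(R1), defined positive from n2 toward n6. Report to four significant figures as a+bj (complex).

0.001743+0.001361j A

Apply KCL at each of the 6 non-ground nodes and solve the resulting linear system.
Node n1: branches {R4, I2, I4, V1} → V_1 = 17.70+0.000j
Node n2: branches {R1, R2, L2, R4} → V_2 = 14.36+0.06778j
Node n3: branches {R2, L3, V2} → V_3 = 1.540+0.000j
Node n4: branches {C1, L2, R3} → V_4 = 13.40-11.46j
Node n5: branches {L1, C1, L3, I3} → V_5 = 2.783-7.123j
Node n6: branches {L1, R1, I1, R3, I2, I3, I4} → V_6 = 3.176-8.667j
Source currents: i(V1)=-0.8382+0.01712j, i(V2)=0.4672-0.01712j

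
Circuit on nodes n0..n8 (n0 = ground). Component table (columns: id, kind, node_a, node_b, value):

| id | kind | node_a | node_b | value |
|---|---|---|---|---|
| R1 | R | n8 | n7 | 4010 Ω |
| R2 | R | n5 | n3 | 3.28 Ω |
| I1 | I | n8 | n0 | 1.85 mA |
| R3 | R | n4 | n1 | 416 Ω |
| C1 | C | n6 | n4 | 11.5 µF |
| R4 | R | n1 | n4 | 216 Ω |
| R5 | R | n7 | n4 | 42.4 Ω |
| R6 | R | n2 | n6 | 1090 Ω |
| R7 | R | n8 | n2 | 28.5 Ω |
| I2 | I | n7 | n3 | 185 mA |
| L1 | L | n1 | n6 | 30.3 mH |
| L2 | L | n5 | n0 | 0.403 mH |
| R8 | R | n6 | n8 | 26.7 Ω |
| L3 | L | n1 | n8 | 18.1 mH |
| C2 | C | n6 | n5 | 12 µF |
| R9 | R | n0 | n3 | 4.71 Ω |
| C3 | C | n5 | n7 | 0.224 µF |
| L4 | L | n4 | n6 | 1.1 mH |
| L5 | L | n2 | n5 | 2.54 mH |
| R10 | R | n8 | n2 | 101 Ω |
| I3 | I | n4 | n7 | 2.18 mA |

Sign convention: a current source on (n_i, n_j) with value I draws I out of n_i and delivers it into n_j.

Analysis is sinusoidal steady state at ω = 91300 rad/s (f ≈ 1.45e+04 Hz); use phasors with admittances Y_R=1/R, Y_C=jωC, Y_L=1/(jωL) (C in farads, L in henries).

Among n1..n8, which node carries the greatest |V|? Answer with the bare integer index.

7

Element admittances at ω=91300 rad/s:
  Y(R1) = 0.0002494+0.000j S between n8,n7
  Y(R2) = 0.3049+0.000j S between n5,n3
  I1: injects 0.00185 A into n0 (from n8)
  Y(R3) = 0.002404+0.000j S between n4,n1
  Y(C1) = 0.000+1.050j S between n6,n4
  Y(R4) = 0.004630+0.000j S between n1,n4
  Y(R5) = 0.02358+0.000j S between n7,n4
  Y(R6) = 0.0009174+0.000j S between n2,n6
  Y(R7) = 0.03509+0.000j S between n8,n2
  I2: injects 0.185 A into n3 (from n7)
  Y(L1) = 0.000-0.0003615j S between n1,n6
  Y(L2) = 0.000-0.02718j S between n5,n0
  Y(R8) = 0.03745+0.000j S between n6,n8
  Y(L3) = 0.000-0.0006051j S between n1,n8
  Y(C2) = 0.000+1.096j S between n6,n5
  Y(R9) = 0.2123+0.000j S between n0,n3
  Y(C3) = 0.000+0.02045j S between n5,n7
  Y(L4) = 0.000-0.009957j S between n4,n6
  Y(L5) = 0.000-0.004312j S between n2,n5
  Y(R10) = 0.009901+0.000j S between n8,n2
  I3: injects 0.00218 A into n7 (from n4)
Assemble and solve the 8×8 MNA system:
  V(n1)=-0.4470+0.08917j  V(n2)=-0.6111-0.01163j  V(n3)=0.007787-0.07599j  V(n4)=-0.4324+0.07237j  V(n5)=-0.5936-0.1289j  V(n6)=-0.5148-0.02934j  V(n7)=-4.821+3.698j  V(n8)=-0.6018-0.009595j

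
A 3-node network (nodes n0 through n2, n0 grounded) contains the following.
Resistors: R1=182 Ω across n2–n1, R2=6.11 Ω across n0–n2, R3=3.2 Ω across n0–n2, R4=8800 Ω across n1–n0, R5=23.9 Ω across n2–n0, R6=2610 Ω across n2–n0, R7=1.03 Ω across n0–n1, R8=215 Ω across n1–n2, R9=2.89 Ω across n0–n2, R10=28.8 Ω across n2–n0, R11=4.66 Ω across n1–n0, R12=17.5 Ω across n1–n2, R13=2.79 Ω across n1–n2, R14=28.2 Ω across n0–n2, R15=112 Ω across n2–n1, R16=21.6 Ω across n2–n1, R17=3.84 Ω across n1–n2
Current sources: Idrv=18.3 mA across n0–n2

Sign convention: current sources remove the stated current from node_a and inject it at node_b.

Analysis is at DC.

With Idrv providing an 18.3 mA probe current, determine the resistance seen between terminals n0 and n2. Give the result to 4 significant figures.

R_eq = 0.7190 Ω

Apply KCL at each of the 2 non-ground nodes and solve the resulting linear system.
Node n1: branches {R1, R4, R7, R8, R11, R12, R13, R15, R16, R17} → V_1 = 0.005063
Node n2: branches {R1, R2, R3, R5, R6, R8, R9, R10, R12, R13, R14, R15, R16, R17, Idrv} → V_2 = 0.01316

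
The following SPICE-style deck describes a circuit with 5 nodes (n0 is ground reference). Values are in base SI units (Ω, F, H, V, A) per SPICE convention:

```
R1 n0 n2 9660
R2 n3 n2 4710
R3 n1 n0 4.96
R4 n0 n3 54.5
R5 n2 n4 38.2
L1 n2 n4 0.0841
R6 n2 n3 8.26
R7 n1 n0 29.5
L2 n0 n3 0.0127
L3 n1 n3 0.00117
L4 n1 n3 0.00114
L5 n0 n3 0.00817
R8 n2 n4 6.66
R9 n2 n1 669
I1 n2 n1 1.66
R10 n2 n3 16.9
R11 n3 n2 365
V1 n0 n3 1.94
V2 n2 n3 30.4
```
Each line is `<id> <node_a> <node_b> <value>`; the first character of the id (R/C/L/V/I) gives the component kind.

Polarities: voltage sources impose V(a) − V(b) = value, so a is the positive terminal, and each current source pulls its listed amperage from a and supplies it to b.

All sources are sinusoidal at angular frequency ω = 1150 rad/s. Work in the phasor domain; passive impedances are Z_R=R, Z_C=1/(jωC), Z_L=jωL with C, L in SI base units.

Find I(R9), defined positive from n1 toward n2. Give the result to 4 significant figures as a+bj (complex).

-0.04511+0.002094j A

Element admittances at ω=1150 rad/s:
  Y(R1) = 0.0001035+0.000j S between n0,n2
  Y(R2) = 0.0002123+0.000j S between n3,n2
  Y(R3) = 0.2016+0.000j S between n1,n0
  Y(R4) = 0.01835+0.000j S between n0,n3
  Y(R5) = 0.02618+0.000j S between n2,n4
  Y(L1) = 0.000-0.01034j S between n2,n4
  Y(R6) = 0.1211+0.000j S between n2,n3
  Y(R7) = 0.03390+0.000j S between n1,n0
  Y(L2) = 0.000-0.06847j S between n0,n3
  Y(L3) = 0.000-0.7432j S between n1,n3
  Y(L4) = 0.000-0.7628j S between n1,n3
  Y(L5) = 0.000-0.1064j S between n0,n3
  Y(R8) = 0.1502+0.000j S between n2,n4
  Y(R9) = 0.001495+0.000j S between n2,n1
  I1: injects 1.66 A into n1 (from n2)
  Y(R10) = 0.05917+0.000j S between n2,n3
  Y(R11) = 0.002740+0.000j S between n3,n2
  V1: constraint V(n0)−V(n3) = 1.94
  V2: constraint V(n2)−V(n3) = 30.4
Assemble and solve the 6×6 MNA system:
  V(n1)=-1.719+1.401j  V(n2)=28.46+0.000j  V(n3)=-1.940+0.000j  V(n4)=28.46+0.000j
  i(V1)=-0.4376+0.6693j  i(V2)=-7.277+0.002094j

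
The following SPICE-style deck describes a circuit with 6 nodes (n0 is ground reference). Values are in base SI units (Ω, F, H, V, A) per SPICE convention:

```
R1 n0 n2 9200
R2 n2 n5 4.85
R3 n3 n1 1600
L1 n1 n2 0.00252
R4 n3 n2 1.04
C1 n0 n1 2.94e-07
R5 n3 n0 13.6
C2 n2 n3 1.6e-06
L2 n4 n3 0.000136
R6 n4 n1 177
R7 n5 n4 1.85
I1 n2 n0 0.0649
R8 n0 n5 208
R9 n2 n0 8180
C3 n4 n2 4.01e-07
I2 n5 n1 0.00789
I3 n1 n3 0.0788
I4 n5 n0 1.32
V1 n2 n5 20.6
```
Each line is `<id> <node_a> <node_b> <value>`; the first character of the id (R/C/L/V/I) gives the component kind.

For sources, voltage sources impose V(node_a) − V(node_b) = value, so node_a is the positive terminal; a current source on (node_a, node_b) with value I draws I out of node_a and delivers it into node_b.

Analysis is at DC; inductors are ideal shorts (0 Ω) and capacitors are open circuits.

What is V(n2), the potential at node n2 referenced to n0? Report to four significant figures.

-10.27 V

Apply KCL at each of the 5 non-ground nodes and solve the resulting linear system.
Node n1: branches {R3, L1, C1, R6, I2, I3} → V_1 = -10.27
Node n2: branches {R1, R2, L1, R4, C2, I1, R9, C3, V1} → V_2 = -10.27
Node n3: branches {R3, R4, R5, C2, L2, I3} → V_3 = -16.78
Node n4: branches {L2, R6, R7, C3} → V_4 = -16.78
Node n5: branches {R2, R7, R8, I2, I4, V1} → V_5 = -30.87
Source currents: i(L1)=-0.1118, i(L2)=-7.578, i(V1)=-10.68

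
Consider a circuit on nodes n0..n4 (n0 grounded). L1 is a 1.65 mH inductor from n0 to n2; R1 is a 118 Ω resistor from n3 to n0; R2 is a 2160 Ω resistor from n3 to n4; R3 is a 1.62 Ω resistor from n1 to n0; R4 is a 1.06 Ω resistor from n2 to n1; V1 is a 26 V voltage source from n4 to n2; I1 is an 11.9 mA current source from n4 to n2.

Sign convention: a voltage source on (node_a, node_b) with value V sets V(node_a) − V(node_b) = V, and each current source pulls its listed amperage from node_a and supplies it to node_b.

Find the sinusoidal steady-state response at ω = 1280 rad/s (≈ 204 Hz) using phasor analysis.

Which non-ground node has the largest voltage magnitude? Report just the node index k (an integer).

Element admittances at ω=1280 rad/s:
  Y(L1) = 0.000-0.4735j S between n0,n2
  Y(R1) = 0.008475+0.000j S between n3,n0
  Y(R2) = 0.0004630+0.000j S between n3,n4
  Y(R3) = 0.6173+0.000j S between n1,n0
  Y(R4) = 0.9434+0.000j S between n2,n1
  V1: constraint V(n4)−V(n2) = 26
  I1: injects 0.0119 A into n2 (from n4)
Assemble and solve the 5×5 MNA system:
  V(n1)=-0.007086-0.008981j  V(n2)=-0.01172-0.01486j  V(n3)=1.346-0.0007696j  V(n4)=25.99-0.01486j
  i(V1)=-0.02331+6.522e-06j

4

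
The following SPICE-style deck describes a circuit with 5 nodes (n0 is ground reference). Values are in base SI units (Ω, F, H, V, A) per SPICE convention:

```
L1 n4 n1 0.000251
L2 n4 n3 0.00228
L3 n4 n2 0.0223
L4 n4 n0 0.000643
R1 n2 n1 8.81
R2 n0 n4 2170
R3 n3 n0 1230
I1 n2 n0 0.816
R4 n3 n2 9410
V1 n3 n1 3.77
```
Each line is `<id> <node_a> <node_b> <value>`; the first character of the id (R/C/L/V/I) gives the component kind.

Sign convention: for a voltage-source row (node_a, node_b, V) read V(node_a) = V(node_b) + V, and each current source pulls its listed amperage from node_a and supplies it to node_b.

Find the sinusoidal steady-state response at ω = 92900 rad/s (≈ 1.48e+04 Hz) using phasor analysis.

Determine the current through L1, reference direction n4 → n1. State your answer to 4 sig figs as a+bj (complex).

MNA unknowns: 4 node voltages V₁..V_4 plus 1 source current (V1)
L1: Y=0.000-0.04289j on G[4,1]
L2: Y=0.000-0.004721j on G[4,3]
L3: Y=0.000-0.0004827j on G[4,2]
L4: Y=0.000-0.01674j on G[4,0]
R1: Y=0.1135+0.000j on G[2,1]
R2: Y=0.0004608+0.000j on G[0,4]
R3: Y=0.0008130+0.000j on G[3,0]
I1: z[2]−=0.816, z[0]+=0.816
R4: Y=0.0001063+0.000j on G[3,2]
V1: row V3−V1=3.77, i_V1 at 3,1
solve → V1=-5.919-65.45j, V2=-13.03-65.48j, V3=-2.149-65.45j, V4=-4.514-48.51j
aux → i_V1=0.08053+0.06437j

0.7261-0.06026j A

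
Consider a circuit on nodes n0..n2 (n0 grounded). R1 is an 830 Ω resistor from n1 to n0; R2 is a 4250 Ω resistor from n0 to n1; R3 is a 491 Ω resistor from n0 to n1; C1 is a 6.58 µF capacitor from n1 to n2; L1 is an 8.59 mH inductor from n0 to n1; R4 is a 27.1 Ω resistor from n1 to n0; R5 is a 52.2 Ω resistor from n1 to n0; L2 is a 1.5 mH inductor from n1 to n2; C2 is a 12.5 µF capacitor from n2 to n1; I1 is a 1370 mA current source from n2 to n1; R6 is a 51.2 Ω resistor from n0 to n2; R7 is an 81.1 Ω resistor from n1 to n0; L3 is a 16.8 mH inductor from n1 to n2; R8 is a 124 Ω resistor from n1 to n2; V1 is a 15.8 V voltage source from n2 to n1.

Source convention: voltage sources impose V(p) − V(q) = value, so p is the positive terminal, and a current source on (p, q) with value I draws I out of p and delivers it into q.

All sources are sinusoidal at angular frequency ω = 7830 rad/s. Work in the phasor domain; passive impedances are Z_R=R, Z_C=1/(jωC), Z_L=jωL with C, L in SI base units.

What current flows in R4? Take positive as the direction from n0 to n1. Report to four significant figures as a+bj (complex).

Apply KCL at each of the 2 non-ground nodes and solve the resulting linear system.
Node n1: branches {R1, R2, R3, C1, L1, R4, R5, L2, C2, I1, R7, L3, R8, V1} → V_1 = -3.289-0.5351j
Node n2: branches {C1, L2, C2, I1, R6, L3, R8, V1} → V_2 = 12.51-0.5351j
Source currents: i(V1)=-1.742-0.8846j

0.1214+0.01975j A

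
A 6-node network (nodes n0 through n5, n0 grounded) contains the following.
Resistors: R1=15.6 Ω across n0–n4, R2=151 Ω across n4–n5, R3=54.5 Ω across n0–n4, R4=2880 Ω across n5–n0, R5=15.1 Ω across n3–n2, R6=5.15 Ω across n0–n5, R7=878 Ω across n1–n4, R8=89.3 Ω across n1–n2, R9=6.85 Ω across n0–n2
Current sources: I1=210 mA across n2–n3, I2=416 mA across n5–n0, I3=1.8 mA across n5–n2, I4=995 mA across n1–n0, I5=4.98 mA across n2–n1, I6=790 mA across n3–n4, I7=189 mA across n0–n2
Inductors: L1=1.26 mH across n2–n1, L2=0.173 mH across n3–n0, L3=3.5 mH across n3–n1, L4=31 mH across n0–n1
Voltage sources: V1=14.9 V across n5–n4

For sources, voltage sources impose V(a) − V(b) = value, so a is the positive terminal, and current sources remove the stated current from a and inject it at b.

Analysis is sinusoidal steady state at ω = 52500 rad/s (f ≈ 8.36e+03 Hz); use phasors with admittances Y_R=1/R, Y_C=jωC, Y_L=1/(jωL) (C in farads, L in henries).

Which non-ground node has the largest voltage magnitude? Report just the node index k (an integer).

1

MNA unknowns: 5 node voltages V₁..V_5 plus 1 source current (V1)
R1: Y=0.06410+0.000j on G[0,4]
I1: z[2]−=0.21, z[3]+=0.21
R2: Y=0.006623+0.000j on G[4,5]
R3: Y=0.01835+0.000j on G[0,4]
L1: Y=0.000-0.01512j on G[2,1]
I2: z[5]−=0.416, z[0]+=0.416
I3: z[5]−=0.0018, z[2]+=0.0018
R4: Y=0.0003472+0.000j on G[5,0]
L2: Y=0.000-0.1101j on G[3,0]
I4: z[1]−=0.995, z[0]+=0.995
I5: z[2]−=0.00498, z[1]+=0.00498
R5: Y=0.06623+0.000j on G[3,2]
I6: z[3]−=0.79, z[4]+=0.79
R6: Y=0.1942+0.000j on G[0,5]
R7: Y=0.001139+0.000j on G[1,4]
R8: Y=0.01120+0.000j on G[1,2]
I7: z[0]−=0.189, z[2]+=0.189
R9: Y=0.1460+0.000j on G[0,2]
L3: Y=0.000-0.005442j on G[3,1]
L4: Y=0.000-0.0006144j on G[0,1]
V1: row V5−V4=14.9, i_V1 at 5,4
solve → V1=-25.71-38.80j, V2=-4.995-2.757j, V3=-3.912-7.468j, V4=-9.189-0.1589j, V5=5.711-0.1589j
aux → i_V1=-1.627+0.03091j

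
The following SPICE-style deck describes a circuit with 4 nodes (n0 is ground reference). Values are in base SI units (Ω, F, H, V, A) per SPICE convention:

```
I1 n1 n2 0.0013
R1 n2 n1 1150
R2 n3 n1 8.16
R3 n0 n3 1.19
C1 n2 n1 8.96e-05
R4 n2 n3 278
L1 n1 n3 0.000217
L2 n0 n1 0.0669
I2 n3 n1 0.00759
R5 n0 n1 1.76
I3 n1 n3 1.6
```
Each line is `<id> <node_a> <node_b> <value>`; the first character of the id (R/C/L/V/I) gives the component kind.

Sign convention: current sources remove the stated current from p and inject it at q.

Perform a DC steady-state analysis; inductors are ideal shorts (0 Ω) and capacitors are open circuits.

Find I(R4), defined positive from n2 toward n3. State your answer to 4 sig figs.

0.001047 A

Apply KCL at each of the 3 non-ground nodes and solve the resulting linear system.
Node n1: branches {I1, R1, R2, C1, L1, L2, I2, R5, I3} → V_1 = 0.000
Node n2: branches {I1, R1, C1, R4} → V_2 = 0.2910
Node n3: branches {R2, R3, R4, L1, I2, I3} → V_3 = 0.000
Source currents: i(L1)=-1.593, i(L2)=0.000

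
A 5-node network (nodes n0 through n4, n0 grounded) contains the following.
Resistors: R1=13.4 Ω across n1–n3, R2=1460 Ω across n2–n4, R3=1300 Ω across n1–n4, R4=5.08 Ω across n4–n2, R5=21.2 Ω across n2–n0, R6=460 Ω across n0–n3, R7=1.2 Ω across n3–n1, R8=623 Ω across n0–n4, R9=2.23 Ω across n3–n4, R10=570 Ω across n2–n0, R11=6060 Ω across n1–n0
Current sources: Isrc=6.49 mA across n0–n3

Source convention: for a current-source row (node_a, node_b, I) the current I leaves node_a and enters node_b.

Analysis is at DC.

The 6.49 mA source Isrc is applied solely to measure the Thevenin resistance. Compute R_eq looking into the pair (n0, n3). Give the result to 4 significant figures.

Apply KCL at each of the 4 non-ground nodes and solve the resulting linear system.
Node n1: branches {R1, R3, R7, R11} → V_1 = 0.1632
Node n2: branches {R2, R4, R5, R10} → V_2 = 0.1199
Node n3: branches {R1, R6, R7, R9, Isrc} → V_3 = 0.1632
Node n4: branches {R2, R3, R4, R8, R9} → V_4 = 0.1496

R_eq = 25.15 Ω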